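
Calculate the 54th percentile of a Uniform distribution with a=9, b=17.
13.3200

We have X ~ Uniform(a=9, b=17).

We want to find x such that P(X ≤ x) = 0.54.

This is the 54th percentile, which means 54% of values fall below this point.

Using the inverse CDF (quantile function):
x = F⁻¹(0.54) = 13.3200

Verification: P(X ≤ 13.3200) = 0.54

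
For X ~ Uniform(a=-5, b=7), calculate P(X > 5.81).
0.099167

We have X ~ Uniform(a=-5, b=7).

P(X > 5.81) = 1 - P(X ≤ 5.81)
                = 1 - F(5.81)
                = 1 - 0.900833
                = 0.099167

So there's approximately a 9.9% chance that X exceeds 5.81.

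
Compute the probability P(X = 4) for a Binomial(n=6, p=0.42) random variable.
0.157016

We have X ~ Binomial(n=6, p=0.42).

For a Binomial distribution, the PMF gives us the probability of each outcome.

Using the PMF formula:
P(X = 4) = 0.157016

Rounded to 4 decimal places: 0.1570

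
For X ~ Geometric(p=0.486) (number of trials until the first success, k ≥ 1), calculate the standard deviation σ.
1.4752

We have X ~ Geometric(p=0.486) (number of trials until the first success, k ≥ 1).

For a Geometric distribution with p=0.486 (number of trials until the first success, k ≥ 1):
σ = √Var(X) = 1.4752

The standard deviation is the square root of the variance.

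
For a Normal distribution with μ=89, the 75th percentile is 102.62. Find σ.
σ = 20.1930

For X ~ Normal(μ, σ), the p-th percentile satisfies x = μ + z_p × σ,
where z_p = Φ⁻¹(p) is the standard normal quantile.

Step 1: z_{0.75} = Φ⁻¹(0.75) = 0.6745

Step 2: Solve for σ:
102.62 = 89 + 0.6745 × σ
σ = (102.62 - 89) / 0.6745
σ = 13.62 / 0.6745
σ = 20.1930

Verification: μ + z × σ = 89 + 0.6745 × 20.1930 = 102.62 ✓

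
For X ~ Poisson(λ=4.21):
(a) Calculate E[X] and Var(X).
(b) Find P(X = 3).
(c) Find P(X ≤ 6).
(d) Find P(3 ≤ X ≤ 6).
(a) E[X] = 4.2100, Var(X) = 4.2100
(b) P(X = 3) = 0.184636
(c) P(X ≤ 6) = 0.866318
(d) P(3 ≤ X ≤ 6) = 0.657400

We have X ~ Poisson(λ=4.21).

(a) Moments:
E[X] = 4.2100
Var(X) = 4.2100
σ = √Var(X) = 2.0518

(b) Point probability using PMF:
P(X = 3) = 0.184636

(c) Cumulative probability using CDF:
P(X ≤ 6) = F(6) = 0.866318

(d) Range probability:
P(3 ≤ X ≤ 6) = P(X ≤ 6) - P(X ≤ 2)
                   = F(6) - F(2)
                   = 0.866318 - 0.208919
                   = 0.657400

This means approximately 65.7% of outcomes fall in the interval [3, 6].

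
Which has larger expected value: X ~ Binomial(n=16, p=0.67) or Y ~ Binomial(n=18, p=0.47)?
X has larger mean (10.7200 > 8.4600)

Compute the expected value for each distribution:

X ~ Binomial(n=16, p=0.67):
E[X] = 10.7200

Y ~ Binomial(n=18, p=0.47):
E[Y] = 8.4600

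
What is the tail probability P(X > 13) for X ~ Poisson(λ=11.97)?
0.315301

We have X ~ Poisson(λ=11.97).

P(X > 13) = 1 - P(X ≤ 13)
                = 1 - F(13)
                = 1 - 0.684699
                = 0.315301

So there's approximately a 31.5% chance that X exceeds 13.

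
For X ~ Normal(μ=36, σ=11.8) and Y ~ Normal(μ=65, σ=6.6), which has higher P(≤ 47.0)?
X has higher probability (P(X ≤ 47.0) = 0.8244 > P(Y ≤ 47.0) = 0.0032)

Compute P(≤ 47.0) for each distribution:

X ~ Normal(μ=36, σ=11.8):
P(X ≤ 47.0) = 0.8244

Y ~ Normal(μ=65, σ=6.6):
P(Y ≤ 47.0) = 0.0032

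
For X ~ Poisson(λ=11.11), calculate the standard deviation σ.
3.3332

We have X ~ Poisson(λ=11.11).

For a Poisson distribution with λ=11.11:
σ = √Var(X) = 3.3332

The standard deviation is the square root of the variance.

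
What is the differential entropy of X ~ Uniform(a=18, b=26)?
2.0794 nats

We have X ~ Uniform(a=18, b=26).

The differential entropy measures the uncertainty or information content of the distribution.

For a Uniform distribution with a=18, b=26:
h(X) = 2.0794 nats

(In bits, this would be 3.0000 bits.)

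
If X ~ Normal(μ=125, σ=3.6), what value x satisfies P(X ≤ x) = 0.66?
126.4849

We have X ~ Normal(μ=125, σ=3.6).

We want to find x such that P(X ≤ x) = 0.66.

This is the 66th percentile, which means 66% of values fall below this point.

Using the inverse CDF (quantile function):
x = F⁻¹(0.66) = 126.4849

Verification: P(X ≤ 126.4849) = 0.66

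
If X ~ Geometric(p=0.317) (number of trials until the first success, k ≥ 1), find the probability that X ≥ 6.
0.148629

We have X ~ Geometric(p=0.317) (number of trials until the first success, k ≥ 1).

For discrete distributions, P(X ≥ 6) = 1 - P(X ≤ 5).

P(X ≤ 5) = 0.851371
P(X ≥ 6) = 1 - 0.851371 = 0.148629

So there's approximately a 14.9% chance that X is at least 6.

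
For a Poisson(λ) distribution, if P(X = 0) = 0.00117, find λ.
λ = 6.7508

For a Poisson(λ) distribution, the PMF at 0 is:
P(X = 0) = λ^0 e^(-λ) / 0! = e^(-λ)

Given P(X = 0) = 0.00117:
e^(-λ) = 0.00117
-λ = ln(0.00117)
λ = -ln(0.00117) = 6.7508

Verification: e^(-6.7508) = 0.00117 ✓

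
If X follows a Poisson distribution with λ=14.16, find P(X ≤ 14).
0.553484

We have X ~ Poisson(λ=14.16).

The CDF gives us P(X ≤ k).

Using the CDF:
P(X ≤ 14) = 0.553484

This means there's approximately a 55.3% chance that X is at most 14.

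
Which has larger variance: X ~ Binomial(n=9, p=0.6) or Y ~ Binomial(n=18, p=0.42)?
Y has larger variance (4.3848 > 2.1600)

Compute the variance for each distribution:

X ~ Binomial(n=9, p=0.6):
Var(X) = 2.1600

Y ~ Binomial(n=18, p=0.42):
Var(Y) = 4.3848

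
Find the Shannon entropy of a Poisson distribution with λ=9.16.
2.5167 nats

We have X ~ Poisson(λ=9.16).

The Shannon entropy measures the uncertainty or information content of the distribution.

For a Poisson distribution with λ=9.16:
H(X) = 2.5167 nats

(In bits, this would be 3.6308 bits.)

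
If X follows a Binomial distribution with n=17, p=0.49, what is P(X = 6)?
0.103999

We have X ~ Binomial(n=17, p=0.49).

For a Binomial distribution, the PMF gives us the probability of each outcome.

Using the PMF formula:
P(X = 6) = 0.103999

Rounded to 4 decimal places: 0.1040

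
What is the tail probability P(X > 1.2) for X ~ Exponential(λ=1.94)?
0.097491

We have X ~ Exponential(λ=1.94).

P(X > 1.2) = 1 - P(X ≤ 1.2)
                = 1 - F(1.2)
                = 1 - 0.902509
                = 0.097491

So there's approximately a 9.7% chance that X exceeds 1.2.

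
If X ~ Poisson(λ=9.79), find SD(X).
3.1289

We have X ~ Poisson(λ=9.79).

For a Poisson distribution with λ=9.79:
σ = √Var(X) = 3.1289

The standard deviation is the square root of the variance.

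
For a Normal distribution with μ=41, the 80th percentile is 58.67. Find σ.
σ = 20.9952

For X ~ Normal(μ, σ), the p-th percentile satisfies x = μ + z_p × σ,
where z_p = Φ⁻¹(p) is the standard normal quantile.

Step 1: z_{0.8} = Φ⁻¹(0.8) = 0.8416

Step 2: Solve for σ:
58.67 = 41 + 0.8416 × σ
σ = (58.67 - 41) / 0.8416
σ = 17.67 / 0.8416
σ = 20.9952

Verification: μ + z × σ = 41 + 0.8416 × 20.9952 = 58.67 ✓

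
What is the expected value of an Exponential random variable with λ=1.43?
0.6993

We have X ~ Exponential(λ=1.43).

For an Exponential distribution with λ=1.43:
E[X] = 0.6993

This is the expected (average) value of X.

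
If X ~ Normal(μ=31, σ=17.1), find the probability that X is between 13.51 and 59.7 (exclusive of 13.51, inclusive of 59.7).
0.800162

We have X ~ Normal(μ=31, σ=17.1).

To find P(13.51 < X ≤ 59.7), we use:
P(13.51 < X ≤ 59.7) = P(X ≤ 59.7) - P(X ≤ 13.51)
                 = F(59.7) - F(13.51)
                 = 0.953362 - 0.153200
                 = 0.800162

So there's approximately a 80.0% chance that X falls in this range.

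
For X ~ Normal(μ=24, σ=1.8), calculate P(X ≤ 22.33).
0.176761

We have X ~ Normal(μ=24, σ=1.8).

The CDF gives us P(X ≤ k).

Using the CDF:
P(X ≤ 22.33) = 0.176761

This means there's approximately a 17.7% chance that X is at most 22.33.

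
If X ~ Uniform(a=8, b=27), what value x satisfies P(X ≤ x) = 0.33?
14.2700

We have X ~ Uniform(a=8, b=27).

We want to find x such that P(X ≤ x) = 0.33.

This is the 33rd percentile, which means 33% of values fall below this point.

Using the inverse CDF (quantile function):
x = F⁻¹(0.33) = 14.2700

Verification: P(X ≤ 14.2700) = 0.33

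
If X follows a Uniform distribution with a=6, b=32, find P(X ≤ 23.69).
0.680385

We have X ~ Uniform(a=6, b=32).

The CDF gives us P(X ≤ k).

Using the CDF:
P(X ≤ 23.69) = 0.680385

This means there's approximately a 68.0% chance that X is at most 23.69.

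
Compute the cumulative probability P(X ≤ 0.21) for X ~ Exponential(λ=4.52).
0.612949

We have X ~ Exponential(λ=4.52).

The CDF gives us P(X ≤ k).

Using the CDF:
P(X ≤ 0.21) = 0.612949

This means there's approximately a 61.3% chance that X is at most 0.21.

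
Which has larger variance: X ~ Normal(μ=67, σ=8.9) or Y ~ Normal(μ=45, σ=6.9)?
X has larger variance (79.2100 > 47.6100)

Compute the variance for each distribution:

X ~ Normal(μ=67, σ=8.9):
Var(X) = 79.2100

Y ~ Normal(μ=45, σ=6.9):
Var(Y) = 47.6100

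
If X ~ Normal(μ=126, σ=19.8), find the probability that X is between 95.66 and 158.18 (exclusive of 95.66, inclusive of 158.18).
0.885224

We have X ~ Normal(μ=126, σ=19.8).

To find P(95.66 < X ≤ 158.18), we use:
P(95.66 < X ≤ 158.18) = P(X ≤ 158.18) - P(X ≤ 95.66)
                 = F(158.18) - F(95.66)
                 = 0.947946 - 0.062721
                 = 0.885224

So there's approximately a 88.5% chance that X falls in this range.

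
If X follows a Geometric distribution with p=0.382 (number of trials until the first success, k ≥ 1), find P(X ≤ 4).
0.854134

We have X ~ Geometric(p=0.382) (number of trials until the first success, k ≥ 1).

The CDF gives us P(X ≤ k).

Using the CDF:
P(X ≤ 4) = 0.854134

This means there's approximately a 85.4% chance that X is at most 4.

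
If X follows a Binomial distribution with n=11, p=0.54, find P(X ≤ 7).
0.826635

We have X ~ Binomial(n=11, p=0.54).

The CDF gives us P(X ≤ k).

Using the CDF:
P(X ≤ 7) = 0.826635

This means there's approximately a 82.7% chance that X is at most 7.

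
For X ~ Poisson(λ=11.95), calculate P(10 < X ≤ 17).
0.586437

We have X ~ Poisson(λ=11.95).

To find P(10 < X ≤ 17), we use:
P(10 < X ≤ 17) = P(X ≤ 17) - P(X ≤ 10)
                 = F(17) - F(10)
                 = 0.938930 - 0.352493
                 = 0.586437

So there's approximately a 58.6% chance that X falls in this range.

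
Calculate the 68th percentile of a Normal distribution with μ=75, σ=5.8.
77.7127

We have X ~ Normal(μ=75, σ=5.8).

We want to find x such that P(X ≤ x) = 0.68.

This is the 68th percentile, which means 68% of values fall below this point.

Using the inverse CDF (quantile function):
x = F⁻¹(0.68) = 77.7127

Verification: P(X ≤ 77.7127) = 0.68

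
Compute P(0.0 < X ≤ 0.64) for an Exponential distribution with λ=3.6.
0.900141

We have X ~ Exponential(λ=3.6).

To find P(0.0 < X ≤ 0.64), we use:
P(0.0 < X ≤ 0.64) = P(X ≤ 0.64) - P(X ≤ 0.0)
                 = F(0.64) - F(0.0)
                 = 0.900141 - 0.000000
                 = 0.900141

So there's approximately a 90.0% chance that X falls in this range.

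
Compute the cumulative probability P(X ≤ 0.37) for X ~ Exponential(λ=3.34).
0.709398

We have X ~ Exponential(λ=3.34).

The CDF gives us P(X ≤ k).

Using the CDF:
P(X ≤ 0.37) = 0.709398

This means there's approximately a 70.9% chance that X is at most 0.37.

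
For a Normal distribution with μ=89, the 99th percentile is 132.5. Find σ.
σ = 18.6988

For X ~ Normal(μ, σ), the p-th percentile satisfies x = μ + z_p × σ,
where z_p = Φ⁻¹(p) is the standard normal quantile.

Step 1: z_{0.99} = Φ⁻¹(0.99) = 2.3263

Step 2: Solve for σ:
132.5 = 89 + 2.3263 × σ
σ = (132.5 - 89) / 2.3263
σ = 43.50 / 2.3263
σ = 18.6988

Verification: μ + z × σ = 89 + 2.3263 × 18.6988 = 132.50 ✓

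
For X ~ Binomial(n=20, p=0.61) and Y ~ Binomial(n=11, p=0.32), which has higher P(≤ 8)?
Y has higher probability (P(Y ≤ 8) = 0.9990 > P(X ≤ 8) = 0.0466)

Compute P(≤ 8) for each distribution:

X ~ Binomial(n=20, p=0.61):
P(X ≤ 8) = 0.0466

Y ~ Binomial(n=11, p=0.32):
P(Y ≤ 8) = 0.9990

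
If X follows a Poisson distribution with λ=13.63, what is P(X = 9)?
0.053860

We have X ~ Poisson(λ=13.63).

For a Poisson distribution, the PMF gives us the probability of each outcome.

Using the PMF formula:
P(X = 9) = 0.053860

Rounded to 4 decimal places: 0.0539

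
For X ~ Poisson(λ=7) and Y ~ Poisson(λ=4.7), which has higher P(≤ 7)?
Y has higher probability (P(Y ≤ 7) = 0.8960 > P(X ≤ 7) = 0.5987)

Compute P(≤ 7) for each distribution:

X ~ Poisson(λ=7):
P(X ≤ 7) = 0.5987

Y ~ Poisson(λ=4.7):
P(Y ≤ 7) = 0.8960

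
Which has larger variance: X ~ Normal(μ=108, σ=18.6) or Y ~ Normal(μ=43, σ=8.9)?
X has larger variance (345.9600 > 79.2100)

Compute the variance for each distribution:

X ~ Normal(μ=108, σ=18.6):
Var(X) = 345.9600

Y ~ Normal(μ=43, σ=8.9):
Var(Y) = 79.2100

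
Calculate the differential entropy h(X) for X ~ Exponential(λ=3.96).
-0.3762 nats

We have X ~ Exponential(λ=3.96).

The differential entropy measures the uncertainty or information content of the distribution.

For an Exponential distribution with λ=3.96:
h(X) = -0.3762 nats

(In bits, this would be -0.5428 bits.)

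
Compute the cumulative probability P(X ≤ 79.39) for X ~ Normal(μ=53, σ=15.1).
0.959740

We have X ~ Normal(μ=53, σ=15.1).

The CDF gives us P(X ≤ k).

Using the CDF:
P(X ≤ 79.39) = 0.959740

This means there's approximately a 96.0% chance that X is at most 79.39.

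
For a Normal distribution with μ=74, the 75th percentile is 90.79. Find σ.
σ = 24.8929

For X ~ Normal(μ, σ), the p-th percentile satisfies x = μ + z_p × σ,
where z_p = Φ⁻¹(p) is the standard normal quantile.

Step 1: z_{0.75} = Φ⁻¹(0.75) = 0.6745

Step 2: Solve for σ:
90.79 = 74 + 0.6745 × σ
σ = (90.79 - 74) / 0.6745
σ = 16.79 / 0.6745
σ = 24.8929

Verification: μ + z × σ = 74 + 0.6745 × 24.8929 = 90.79 ✓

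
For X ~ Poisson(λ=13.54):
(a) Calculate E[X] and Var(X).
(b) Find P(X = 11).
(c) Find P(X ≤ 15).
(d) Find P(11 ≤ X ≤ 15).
(a) E[X] = 13.5400, Var(X) = 13.5400
(b) P(X = 11) = 0.092534
(c) P(X ≤ 15) = 0.714004
(d) P(11 ≤ X ≤ 15) = 0.505800

We have X ~ Poisson(λ=13.54).

(a) Moments:
E[X] = 13.5400
Var(X) = 13.5400
σ = √Var(X) = 3.6797

(b) Point probability using PMF:
P(X = 11) = 0.092534

(c) Cumulative probability using CDF:
P(X ≤ 15) = F(15) = 0.714004

(d) Range probability:
P(11 ≤ X ≤ 15) = P(X ≤ 15) - P(X ≤ 10)
                   = F(15) - F(10)
                   = 0.714004 - 0.208204
                   = 0.505800

This means approximately 50.6% of outcomes fall in the interval [11, 15].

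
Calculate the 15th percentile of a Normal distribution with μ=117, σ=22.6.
93.5766

We have X ~ Normal(μ=117, σ=22.6).

We want to find x such that P(X ≤ x) = 0.15.

This is the 15th percentile, which means 15% of values fall below this point.

Using the inverse CDF (quantile function):
x = F⁻¹(0.15) = 93.5766

Verification: P(X ≤ 93.5766) = 0.15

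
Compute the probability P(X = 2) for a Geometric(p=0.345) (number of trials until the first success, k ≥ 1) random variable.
0.225975

We have X ~ Geometric(p=0.345) (number of trials until the first success, k ≥ 1).

For a Geometric distribution, the PMF gives us the probability of each outcome.

Using the PMF formula:
P(X = 2) = 0.225975

Rounded to 4 decimal places: 0.2260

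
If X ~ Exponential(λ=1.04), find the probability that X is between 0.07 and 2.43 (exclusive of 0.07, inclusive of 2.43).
0.849904

We have X ~ Exponential(λ=1.04).

To find P(0.07 < X ≤ 2.43), we use:
P(0.07 < X ≤ 2.43) = P(X ≤ 2.43) - P(X ≤ 0.07)
                 = F(2.43) - F(0.07)
                 = 0.920118 - 0.070213
                 = 0.849904

So there's approximately a 85.0% chance that X falls in this range.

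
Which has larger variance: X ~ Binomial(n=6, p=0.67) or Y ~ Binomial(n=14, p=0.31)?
Y has larger variance (2.9946 > 1.3266)

Compute the variance for each distribution:

X ~ Binomial(n=6, p=0.67):
Var(X) = 1.3266

Y ~ Binomial(n=14, p=0.31):
Var(Y) = 2.9946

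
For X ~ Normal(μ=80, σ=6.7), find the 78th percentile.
85.1737

We have X ~ Normal(μ=80, σ=6.7).

We want to find x such that P(X ≤ x) = 0.78.

This is the 78th percentile, which means 78% of values fall below this point.

Using the inverse CDF (quantile function):
x = F⁻¹(0.78) = 85.1737

Verification: P(X ≤ 85.1737) = 0.78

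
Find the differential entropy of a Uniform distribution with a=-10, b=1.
2.3979 nats

We have X ~ Uniform(a=-10, b=1).

The differential entropy measures the uncertainty or information content of the distribution.

For a Uniform distribution with a=-10, b=1:
h(X) = 2.3979 nats

(In bits, this would be 3.4594 bits.)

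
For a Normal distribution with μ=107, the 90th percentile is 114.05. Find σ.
σ = 5.5011

For X ~ Normal(μ, σ), the p-th percentile satisfies x = μ + z_p × σ,
where z_p = Φ⁻¹(p) is the standard normal quantile.

Step 1: z_{0.9} = Φ⁻¹(0.9) = 1.2816

Step 2: Solve for σ:
114.05 = 107 + 1.2816 × σ
σ = (114.05 - 107) / 1.2816
σ = 7.05 / 1.2816
σ = 5.5011

Verification: μ + z × σ = 107 + 1.2816 × 5.5011 = 114.05 ✓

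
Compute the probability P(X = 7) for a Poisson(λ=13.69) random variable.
0.020272

We have X ~ Poisson(λ=13.69).

For a Poisson distribution, the PMF gives us the probability of each outcome.

Using the PMF formula:
P(X = 7) = 0.020272

Rounded to 4 decimal places: 0.0203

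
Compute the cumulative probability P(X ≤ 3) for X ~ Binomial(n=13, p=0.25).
0.584253

We have X ~ Binomial(n=13, p=0.25).

The CDF gives us P(X ≤ k).

Using the CDF:
P(X ≤ 3) = 0.584253

This means there's approximately a 58.4% chance that X is at most 3.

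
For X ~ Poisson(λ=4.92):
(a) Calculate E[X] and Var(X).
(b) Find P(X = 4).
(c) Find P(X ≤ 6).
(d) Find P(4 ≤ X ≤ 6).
(a) E[X] = 4.9200, Var(X) = 4.9200
(b) P(X = 4) = 0.178205
(c) P(X ≤ 6) = 0.773785
(d) P(4 ≤ X ≤ 6) = 0.497349

We have X ~ Poisson(λ=4.92).

(a) Moments:
E[X] = 4.9200
Var(X) = 4.9200
σ = √Var(X) = 2.2181

(b) Point probability using PMF:
P(X = 4) = 0.178205

(c) Cumulative probability using CDF:
P(X ≤ 6) = F(6) = 0.773785

(d) Range probability:
P(4 ≤ X ≤ 6) = P(X ≤ 6) - P(X ≤ 3)
                   = F(6) - F(3)
                   = 0.773785 - 0.276436
                   = 0.497349

This means approximately 49.7% of outcomes fall in the interval [4, 6].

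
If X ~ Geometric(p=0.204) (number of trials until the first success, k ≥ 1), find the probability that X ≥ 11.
0.102125

We have X ~ Geometric(p=0.204) (number of trials until the first success, k ≥ 1).

For discrete distributions, P(X ≥ 11) = 1 - P(X ≤ 10).

P(X ≤ 10) = 0.897875
P(X ≥ 11) = 1 - 0.897875 = 0.102125

So there's approximately a 10.2% chance that X is at least 11.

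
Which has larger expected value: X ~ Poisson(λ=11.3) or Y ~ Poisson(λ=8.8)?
X has larger mean (11.3000 > 8.8000)

Compute the expected value for each distribution:

X ~ Poisson(λ=11.3):
E[X] = 11.3000

Y ~ Poisson(λ=8.8):
E[Y] = 8.8000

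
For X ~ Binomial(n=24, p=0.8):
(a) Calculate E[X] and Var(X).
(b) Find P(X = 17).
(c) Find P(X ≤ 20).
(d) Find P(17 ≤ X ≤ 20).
(a) E[X] = 19.2000, Var(X) = 3.8400
(b) P(X = 17) = 0.099758
(c) P(X ≤ 20) = 0.736138
(d) P(17 ≤ X ≤ 20) = 0.646967

We have X ~ Binomial(n=24, p=0.8).

(a) Moments:
E[X] = 19.2000
Var(X) = 3.8400
σ = √Var(X) = 1.9596

(b) Point probability using PMF:
P(X = 17) = 0.099758

(c) Cumulative probability using CDF:
P(X ≤ 20) = F(20) = 0.736138

(d) Range probability:
P(17 ≤ X ≤ 20) = P(X ≤ 20) - P(X ≤ 16)
                   = F(20) - F(16)
                   = 0.736138 - 0.089171
                   = 0.646967

This means approximately 64.7% of outcomes fall in the interval [17, 20].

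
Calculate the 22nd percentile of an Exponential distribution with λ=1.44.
0.1725

We have X ~ Exponential(λ=1.44).

We want to find x such that P(X ≤ x) = 0.22.

This is the 22nd percentile, which means 22% of values fall below this point.

Using the inverse CDF (quantile function):
x = F⁻¹(0.22) = 0.1725

Verification: P(X ≤ 0.1725) = 0.22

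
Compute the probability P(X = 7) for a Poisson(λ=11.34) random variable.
0.056880

We have X ~ Poisson(λ=11.34).

For a Poisson distribution, the PMF gives us the probability of each outcome.

Using the PMF formula:
P(X = 7) = 0.056880

Rounded to 4 decimal places: 0.0569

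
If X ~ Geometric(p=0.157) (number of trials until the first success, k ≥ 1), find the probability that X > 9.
0.215005

We have X ~ Geometric(p=0.157) (number of trials until the first success, k ≥ 1).

P(X > 9) = 1 - P(X ≤ 9)
                = 1 - F(9)
                = 1 - 0.784995
                = 0.215005

So there's approximately a 21.5% chance that X exceeds 9.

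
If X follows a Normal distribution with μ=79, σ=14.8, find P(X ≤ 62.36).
0.130438

We have X ~ Normal(μ=79, σ=14.8).

The CDF gives us P(X ≤ k).

Using the CDF:
P(X ≤ 62.36) = 0.130438

This means there's approximately a 13.0% chance that X is at most 62.36.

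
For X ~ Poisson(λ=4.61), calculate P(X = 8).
0.050349

We have X ~ Poisson(λ=4.61).

For a Poisson distribution, the PMF gives us the probability of each outcome.

Using the PMF formula:
P(X = 8) = 0.050349

Rounded to 4 decimal places: 0.0503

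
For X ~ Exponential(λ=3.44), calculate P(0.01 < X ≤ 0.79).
0.900152

We have X ~ Exponential(λ=3.44).

To find P(0.01 < X ≤ 0.79), we use:
P(0.01 < X ≤ 0.79) = P(X ≤ 0.79) - P(X ≤ 0.01)
                 = F(0.79) - F(0.01)
                 = 0.933967 - 0.033815
                 = 0.900152

So there's approximately a 90.0% chance that X falls in this range.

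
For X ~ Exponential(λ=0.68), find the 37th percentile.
0.6795

We have X ~ Exponential(λ=0.68).

We want to find x such that P(X ≤ x) = 0.37.

This is the 37th percentile, which means 37% of values fall below this point.

Using the inverse CDF (quantile function):
x = F⁻¹(0.37) = 0.6795

Verification: P(X ≤ 0.6795) = 0.37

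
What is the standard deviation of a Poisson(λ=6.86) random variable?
2.6192

We have X ~ Poisson(λ=6.86).

For a Poisson distribution with λ=6.86:
σ = √Var(X) = 2.6192

The standard deviation is the square root of the variance.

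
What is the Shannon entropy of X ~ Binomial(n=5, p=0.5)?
1.5237 nats

We have X ~ Binomial(n=5, p=0.5).

The Shannon entropy measures the uncertainty or information content of the distribution.

For a Binomial distribution with n=5, p=0.5:
H(X) = 1.5237 nats

(In bits, this would be 2.1982 bits.)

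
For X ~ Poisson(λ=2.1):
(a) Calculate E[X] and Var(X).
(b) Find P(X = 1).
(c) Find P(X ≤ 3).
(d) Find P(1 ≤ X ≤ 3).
(a) E[X] = 2.1000, Var(X) = 2.1000
(b) P(X = 1) = 0.257158
(c) P(X ≤ 3) = 0.838643
(d) P(1 ≤ X ≤ 3) = 0.716186

We have X ~ Poisson(λ=2.1).

(a) Moments:
E[X] = 2.1000
Var(X) = 2.1000
σ = √Var(X) = 1.4491

(b) Point probability using PMF:
P(X = 1) = 0.257158

(c) Cumulative probability using CDF:
P(X ≤ 3) = F(3) = 0.838643

(d) Range probability:
P(1 ≤ X ≤ 3) = P(X ≤ 3) - P(X ≤ 0)
                   = F(3) - F(0)
                   = 0.838643 - 0.122456
                   = 0.716186

This means approximately 71.6% of outcomes fall in the interval [1, 3].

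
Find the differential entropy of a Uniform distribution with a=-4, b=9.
2.5649 nats

We have X ~ Uniform(a=-4, b=9).

The differential entropy measures the uncertainty or information content of the distribution.

For a Uniform distribution with a=-4, b=9:
h(X) = 2.5649 nats

(In bits, this would be 3.7004 bits.)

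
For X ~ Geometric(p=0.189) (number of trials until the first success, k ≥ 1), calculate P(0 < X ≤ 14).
0.946753

We have X ~ Geometric(p=0.189) (number of trials until the first success, k ≥ 1).

To find P(0 < X ≤ 14), we use:
P(0 < X ≤ 14) = P(X ≤ 14) - P(X ≤ 0)
                 = F(14) - F(0)
                 = 0.946753 - 0.000000
                 = 0.946753

So there's approximately a 94.7% chance that X falls in this range.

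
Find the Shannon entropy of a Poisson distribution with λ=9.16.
2.5167 nats

We have X ~ Poisson(λ=9.16).

The Shannon entropy measures the uncertainty or information content of the distribution.

For a Poisson distribution with λ=9.16:
H(X) = 2.5167 nats

(In bits, this would be 3.6308 bits.)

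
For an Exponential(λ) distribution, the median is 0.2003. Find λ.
λ = 3.4605

For X ~ Exponential(λ), the CDF is F(x) = 1 - e^(-λx).
The median m satisfies F(m) = 0.5:
1 - e^(-λm) = 0.5
e^(-λm) = 0.5
λm = ln(2)
m = ln(2) / λ

Given m = 0.2003:
λ = ln(2) / 0.2003 = 0.693147 / 0.2003 = 3.4605

Verification: ln(2) / 3.4605 = 0.2003 ✓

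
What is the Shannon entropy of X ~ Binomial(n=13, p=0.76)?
1.8364 nats

We have X ~ Binomial(n=13, p=0.76).

The Shannon entropy measures the uncertainty or information content of the distribution.

For a Binomial distribution with n=13, p=0.76:
H(X) = 1.8364 nats

(In bits, this would be 2.6493 bits.)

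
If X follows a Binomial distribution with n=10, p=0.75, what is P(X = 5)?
0.058399

We have X ~ Binomial(n=10, p=0.75).

For a Binomial distribution, the PMF gives us the probability of each outcome.

Using the PMF formula:
P(X = 5) = 0.058399

Rounded to 4 decimal places: 0.0584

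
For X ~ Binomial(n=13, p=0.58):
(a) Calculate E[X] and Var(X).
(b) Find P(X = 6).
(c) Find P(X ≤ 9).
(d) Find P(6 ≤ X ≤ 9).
(a) E[X] = 7.5400, Var(X) = 3.1668
(b) P(X = 6) = 0.150602
(c) P(X ≤ 9) = 0.865583
(d) P(6 ≤ X ≤ 9) = 0.739233

We have X ~ Binomial(n=13, p=0.58).

(a) Moments:
E[X] = 7.5400
Var(X) = 3.1668
σ = √Var(X) = 1.7796

(b) Point probability using PMF:
P(X = 6) = 0.150602

(c) Cumulative probability using CDF:
P(X ≤ 9) = F(9) = 0.865583

(d) Range probability:
P(6 ≤ X ≤ 9) = P(X ≤ 9) - P(X ≤ 5)
                   = F(9) - F(5)
                   = 0.865583 - 0.126351
                   = 0.739233

This means approximately 73.9% of outcomes fall in the interval [6, 9].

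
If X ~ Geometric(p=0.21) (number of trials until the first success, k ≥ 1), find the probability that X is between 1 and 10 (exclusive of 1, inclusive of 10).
0.695317

We have X ~ Geometric(p=0.21) (number of trials until the first success, k ≥ 1).

To find P(1 < X ≤ 10), we use:
P(1 < X ≤ 10) = P(X ≤ 10) - P(X ≤ 1)
                 = F(10) - F(1)
                 = 0.905317 - 0.210000
                 = 0.695317

So there's approximately a 69.5% chance that X falls in this range.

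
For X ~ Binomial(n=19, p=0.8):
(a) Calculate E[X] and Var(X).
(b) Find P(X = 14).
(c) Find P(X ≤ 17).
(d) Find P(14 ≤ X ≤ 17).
(a) E[X] = 15.2000, Var(X) = 3.0400
(b) P(X = 14) = 0.163650
(c) P(X ≤ 17) = 0.917134
(d) P(14 ≤ X ≤ 17) = 0.754071

We have X ~ Binomial(n=19, p=0.8).

(a) Moments:
E[X] = 15.2000
Var(X) = 3.0400
σ = √Var(X) = 1.7436

(b) Point probability using PMF:
P(X = 14) = 0.163650

(c) Cumulative probability using CDF:
P(X ≤ 17) = F(17) = 0.917134

(d) Range probability:
P(14 ≤ X ≤ 17) = P(X ≤ 17) - P(X ≤ 13)
                   = F(17) - F(13)
                   = 0.917134 - 0.163062
                   = 0.754071

This means approximately 75.4% of outcomes fall in the interval [14, 17].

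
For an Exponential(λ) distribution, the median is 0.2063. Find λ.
λ = 3.3599

For X ~ Exponential(λ), the CDF is F(x) = 1 - e^(-λx).
The median m satisfies F(m) = 0.5:
1 - e^(-λm) = 0.5
e^(-λm) = 0.5
λm = ln(2)
m = ln(2) / λ

Given m = 0.2063:
λ = ln(2) / 0.2063 = 0.693147 / 0.2063 = 3.3599

Verification: ln(2) / 3.3599 = 0.2063 ✓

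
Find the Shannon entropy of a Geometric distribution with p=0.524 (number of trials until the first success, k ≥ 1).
1.3206 nats

We have X ~ Geometric(p=0.524) (number of trials until the first success, k ≥ 1).

The Shannon entropy measures the uncertainty or information content of the distribution.

For a Geometric distribution with p=0.524 (number of trials until the first success, k ≥ 1):
H(X) = 1.3206 nats

(In bits, this would be 1.9052 bits.)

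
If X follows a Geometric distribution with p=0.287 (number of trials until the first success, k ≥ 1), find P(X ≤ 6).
0.868618

We have X ~ Geometric(p=0.287) (number of trials until the first success, k ≥ 1).

The CDF gives us P(X ≤ k).

Using the CDF:
P(X ≤ 6) = 0.868618

This means there's approximately a 86.9% chance that X is at most 6.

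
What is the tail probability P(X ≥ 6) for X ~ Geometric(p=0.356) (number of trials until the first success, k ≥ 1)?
0.110772

We have X ~ Geometric(p=0.356) (number of trials until the first success, k ≥ 1).

For discrete distributions, P(X ≥ 6) = 1 - P(X ≤ 5).

P(X ≤ 5) = 0.889228
P(X ≥ 6) = 1 - 0.889228 = 0.110772

So there's approximately a 11.1% chance that X is at least 6.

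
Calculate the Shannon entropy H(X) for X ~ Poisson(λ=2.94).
1.9204 nats

We have X ~ Poisson(λ=2.94).

The Shannon entropy measures the uncertainty or information content of the distribution.

For a Poisson distribution with λ=2.94:
H(X) = 1.9204 nats

(In bits, this would be 2.7706 bits.)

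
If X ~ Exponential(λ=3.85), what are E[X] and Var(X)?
E[X] = 0.2597, Var(X) = 0.0675

We have X ~ Exponential(λ=3.85).

For an Exponential distribution with λ=3.85:

Expected value:
E[X] = 0.2597

Variance:
Var(X) = 0.0675

Standard deviation:
σ = √Var(X) = 0.2597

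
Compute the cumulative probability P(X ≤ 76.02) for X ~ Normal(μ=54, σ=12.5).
0.960932

We have X ~ Normal(μ=54, σ=12.5).

The CDF gives us P(X ≤ k).

Using the CDF:
P(X ≤ 76.02) = 0.960932

This means there's approximately a 96.1% chance that X is at most 76.02.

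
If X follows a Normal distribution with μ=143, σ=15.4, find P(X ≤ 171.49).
0.967843

We have X ~ Normal(μ=143, σ=15.4).

The CDF gives us P(X ≤ k).

Using the CDF:
P(X ≤ 171.49) = 0.967843

This means there's approximately a 96.8% chance that X is at most 171.49.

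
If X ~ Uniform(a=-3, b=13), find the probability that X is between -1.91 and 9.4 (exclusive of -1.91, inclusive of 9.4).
0.706875

We have X ~ Uniform(a=-3, b=13).

To find P(-1.91 < X ≤ 9.4), we use:
P(-1.91 < X ≤ 9.4) = P(X ≤ 9.4) - P(X ≤ -1.91)
                 = F(9.4) - F(-1.91)
                 = 0.775000 - 0.068125
                 = 0.706875

So there's approximately a 70.7% chance that X falls in this range.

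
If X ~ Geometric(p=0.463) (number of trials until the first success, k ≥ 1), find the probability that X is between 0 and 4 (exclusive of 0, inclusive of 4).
0.916843

We have X ~ Geometric(p=0.463) (number of trials until the first success, k ≥ 1).

To find P(0 < X ≤ 4), we use:
P(0 < X ≤ 4) = P(X ≤ 4) - P(X ≤ 0)
                 = F(4) - F(0)
                 = 0.916843 - 0.000000
                 = 0.916843

So there's approximately a 91.7% chance that X falls in this range.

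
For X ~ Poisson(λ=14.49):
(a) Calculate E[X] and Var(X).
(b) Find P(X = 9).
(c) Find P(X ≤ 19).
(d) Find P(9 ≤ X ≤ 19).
(a) E[X] = 14.4900, Var(X) = 14.4900
(b) P(X = 9) = 0.039530
(c) P(X ≤ 19) = 0.901706
(d) P(9 ≤ X ≤ 19) = 0.853082

We have X ~ Poisson(λ=14.49).

(a) Moments:
E[X] = 14.4900
Var(X) = 14.4900
σ = √Var(X) = 3.8066

(b) Point probability using PMF:
P(X = 9) = 0.039530

(c) Cumulative probability using CDF:
P(X ≤ 19) = F(19) = 0.901706

(d) Range probability:
P(9 ≤ X ≤ 19) = P(X ≤ 19) - P(X ≤ 8)
                   = F(19) - F(8)
                   = 0.901706 - 0.048624
                   = 0.853082

This means approximately 85.3% of outcomes fall in the interval [9, 19].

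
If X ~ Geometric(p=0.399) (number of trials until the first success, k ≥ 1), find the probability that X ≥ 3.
0.361201

We have X ~ Geometric(p=0.399) (number of trials until the first success, k ≥ 1).

For discrete distributions, P(X ≥ 3) = 1 - P(X ≤ 2).

P(X ≤ 2) = 0.638799
P(X ≥ 3) = 1 - 0.638799 = 0.361201

So there's approximately a 36.1% chance that X is at least 3.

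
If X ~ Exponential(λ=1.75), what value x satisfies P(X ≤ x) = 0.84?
1.0472

We have X ~ Exponential(λ=1.75).

We want to find x such that P(X ≤ x) = 0.84.

This is the 84th percentile, which means 84% of values fall below this point.

Using the inverse CDF (quantile function):
x = F⁻¹(0.84) = 1.0472

Verification: P(X ≤ 1.0472) = 0.84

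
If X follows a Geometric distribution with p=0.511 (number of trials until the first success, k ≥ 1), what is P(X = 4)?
0.059751

We have X ~ Geometric(p=0.511) (number of trials until the first success, k ≥ 1).

For a Geometric distribution, the PMF gives us the probability of each outcome.

Using the PMF formula:
P(X = 4) = 0.059751

Rounded to 4 decimal places: 0.0598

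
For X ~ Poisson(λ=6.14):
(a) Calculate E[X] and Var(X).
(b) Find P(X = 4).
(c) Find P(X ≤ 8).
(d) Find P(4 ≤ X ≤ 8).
(a) E[X] = 6.1400, Var(X) = 6.1400
(b) P(X = 4) = 0.127613
(c) P(X ≤ 8) = 0.832450
(d) P(4 ≤ X ≤ 8) = 0.693308

We have X ~ Poisson(λ=6.14).

(a) Moments:
E[X] = 6.1400
Var(X) = 6.1400
σ = √Var(X) = 2.4779

(b) Point probability using PMF:
P(X = 4) = 0.127613

(c) Cumulative probability using CDF:
P(X ≤ 8) = F(8) = 0.832450

(d) Range probability:
P(4 ≤ X ≤ 8) = P(X ≤ 8) - P(X ≤ 3)
                   = F(8) - F(3)
                   = 0.832450 - 0.139141
                   = 0.693308

This means approximately 69.3% of outcomes fall in the interval [4, 8].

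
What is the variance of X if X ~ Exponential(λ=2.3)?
0.1890

We have X ~ Exponential(λ=2.3).

For an Exponential distribution with λ=2.3:
Var(X) = 0.1890

The variance measures the spread of the distribution around the mean.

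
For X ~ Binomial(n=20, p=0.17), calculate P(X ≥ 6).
0.109776

We have X ~ Binomial(n=20, p=0.17).

For discrete distributions, P(X ≥ 6) = 1 - P(X ≤ 5).

P(X ≤ 5) = 0.890224
P(X ≥ 6) = 1 - 0.890224 = 0.109776

So there's approximately a 11.0% chance that X is at least 6.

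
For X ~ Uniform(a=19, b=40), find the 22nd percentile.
23.6200

We have X ~ Uniform(a=19, b=40).

We want to find x such that P(X ≤ x) = 0.22.

This is the 22nd percentile, which means 22% of values fall below this point.

Using the inverse CDF (quantile function):
x = F⁻¹(0.22) = 23.6200

Verification: P(X ≤ 23.6200) = 0.22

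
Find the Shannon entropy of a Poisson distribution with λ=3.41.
2.0011 nats

We have X ~ Poisson(λ=3.41).

The Shannon entropy measures the uncertainty or information content of the distribution.

For a Poisson distribution with λ=3.41:
H(X) = 2.0011 nats

(In bits, this would be 2.8870 bits.)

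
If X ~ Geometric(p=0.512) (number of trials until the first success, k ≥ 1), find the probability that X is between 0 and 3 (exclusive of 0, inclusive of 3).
0.883786

We have X ~ Geometric(p=0.512) (number of trials until the first success, k ≥ 1).

To find P(0 < X ≤ 3), we use:
P(0 < X ≤ 3) = P(X ≤ 3) - P(X ≤ 0)
                 = F(3) - F(0)
                 = 0.883786 - 0.000000
                 = 0.883786

So there's approximately a 88.4% chance that X falls in this range.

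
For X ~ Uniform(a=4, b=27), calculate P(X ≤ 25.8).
0.947826

We have X ~ Uniform(a=4, b=27).

The CDF gives us P(X ≤ k).

Using the CDF:
P(X ≤ 25.8) = 0.947826

This means there's approximately a 94.8% chance that X is at most 25.8.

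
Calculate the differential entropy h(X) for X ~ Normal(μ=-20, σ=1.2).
1.6013 nats

We have X ~ Normal(μ=-20, σ=1.2).

The differential entropy measures the uncertainty or information content of the distribution.

For a Normal distribution with μ=-20, σ=1.2:
h(X) = 1.6013 nats

(In bits, this would be 2.3101 bits.)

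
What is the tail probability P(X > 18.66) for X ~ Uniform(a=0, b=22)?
0.151818

We have X ~ Uniform(a=0, b=22).

P(X > 18.66) = 1 - P(X ≤ 18.66)
                = 1 - F(18.66)
                = 1 - 0.848182
                = 0.151818

So there's approximately a 15.2% chance that X exceeds 18.66.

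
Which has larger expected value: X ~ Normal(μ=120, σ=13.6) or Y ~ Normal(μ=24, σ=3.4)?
X has larger mean (120.0000 > 24.0000)

Compute the expected value for each distribution:

X ~ Normal(μ=120, σ=13.6):
E[X] = 120.0000

Y ~ Normal(μ=24, σ=3.4):
E[Y] = 24.0000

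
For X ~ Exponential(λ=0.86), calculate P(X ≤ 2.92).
0.918829

We have X ~ Exponential(λ=0.86).

The CDF gives us P(X ≤ k).

Using the CDF:
P(X ≤ 2.92) = 0.918829

This means there's approximately a 91.9% chance that X is at most 2.92.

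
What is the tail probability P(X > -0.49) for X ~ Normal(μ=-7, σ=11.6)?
0.287328

We have X ~ Normal(μ=-7, σ=11.6).

P(X > -0.49) = 1 - P(X ≤ -0.49)
                = 1 - F(-0.49)
                = 1 - 0.712672
                = 0.287328

So there's approximately a 28.7% chance that X exceeds -0.49.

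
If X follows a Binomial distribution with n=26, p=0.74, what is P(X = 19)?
0.173105

We have X ~ Binomial(n=26, p=0.74).

For a Binomial distribution, the PMF gives us the probability of each outcome.

Using the PMF formula:
P(X = 19) = 0.173105

Rounded to 4 decimal places: 0.1731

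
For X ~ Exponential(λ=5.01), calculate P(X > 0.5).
0.081676

We have X ~ Exponential(λ=5.01).

P(X > 0.5) = 1 - P(X ≤ 0.5)
                = 1 - F(0.5)
                = 1 - 0.918324
                = 0.081676

So there's approximately a 8.2% chance that X exceeds 0.5.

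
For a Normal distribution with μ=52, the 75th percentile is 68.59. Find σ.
σ = 24.5964

For X ~ Normal(μ, σ), the p-th percentile satisfies x = μ + z_p × σ,
where z_p = Φ⁻¹(p) is the standard normal quantile.

Step 1: z_{0.75} = Φ⁻¹(0.75) = 0.6745

Step 2: Solve for σ:
68.59 = 52 + 0.6745 × σ
σ = (68.59 - 52) / 0.6745
σ = 16.59 / 0.6745
σ = 24.5964

Verification: μ + z × σ = 52 + 0.6745 × 24.5964 = 68.59 ✓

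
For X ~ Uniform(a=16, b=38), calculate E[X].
27.0000

We have X ~ Uniform(a=16, b=38).

For a Uniform distribution with a=16, b=38:
E[X] = 27.0000

This is the expected (average) value of X.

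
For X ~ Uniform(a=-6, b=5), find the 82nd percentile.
3.0200

We have X ~ Uniform(a=-6, b=5).

We want to find x such that P(X ≤ x) = 0.82.

This is the 82nd percentile, which means 82% of values fall below this point.

Using the inverse CDF (quantile function):
x = F⁻¹(0.82) = 3.0200

Verification: P(X ≤ 3.0200) = 0.82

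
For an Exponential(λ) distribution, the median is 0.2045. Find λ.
λ = 3.3895

For X ~ Exponential(λ), the CDF is F(x) = 1 - e^(-λx).
The median m satisfies F(m) = 0.5:
1 - e^(-λm) = 0.5
e^(-λm) = 0.5
λm = ln(2)
m = ln(2) / λ

Given m = 0.2045:
λ = ln(2) / 0.2045 = 0.693147 / 0.2045 = 3.3895

Verification: ln(2) / 3.3895 = 0.2045 ✓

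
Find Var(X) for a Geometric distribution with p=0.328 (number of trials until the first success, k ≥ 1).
6.2463

We have X ~ Geometric(p=0.328) (number of trials until the first success, k ≥ 1).

For a Geometric distribution with p=0.328 (number of trials until the first success, k ≥ 1):
Var(X) = 6.2463

The variance measures the spread of the distribution around the mean.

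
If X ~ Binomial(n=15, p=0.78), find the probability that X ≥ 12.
0.572625

We have X ~ Binomial(n=15, p=0.78).

For discrete distributions, P(X ≥ 12) = 1 - P(X ≤ 11).

P(X ≤ 11) = 0.427375
P(X ≥ 12) = 1 - 0.427375 = 0.572625

So there's approximately a 57.3% chance that X is at least 12.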